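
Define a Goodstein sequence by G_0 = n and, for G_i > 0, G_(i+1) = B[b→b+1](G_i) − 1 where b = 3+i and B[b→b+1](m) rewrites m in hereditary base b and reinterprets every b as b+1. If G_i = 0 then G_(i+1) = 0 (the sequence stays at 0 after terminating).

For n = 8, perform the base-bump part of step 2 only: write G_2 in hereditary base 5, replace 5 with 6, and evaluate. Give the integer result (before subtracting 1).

12

step 0: 8 = 2·3 + 2; sub 4 for 3: 2·4 + 2; = 10; G_1 = 10−1 = 9
step 1: 9 = 2·4 + 1; sub 5 for 4: 2·5 + 1; = 11; G_2 = 11−1 = 10
step 2: 10 = 2·5; sub 6 for 5: 2·6; = 12; G_3 = 12−1 = 11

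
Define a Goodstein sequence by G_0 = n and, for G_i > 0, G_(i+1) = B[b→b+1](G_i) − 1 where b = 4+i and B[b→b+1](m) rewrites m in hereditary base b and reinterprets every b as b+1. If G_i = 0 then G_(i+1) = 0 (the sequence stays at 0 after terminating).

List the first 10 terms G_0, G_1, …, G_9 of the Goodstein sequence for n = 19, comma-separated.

19, 27, 37, 49, 63, 69, 75, 81, 87, 93

i=0: 19 = 4^2 + 3 (b=4); 4→5: 5^2 + 3 = 28; 28−1 = 27
i=1: 27 = 5^2 + 2 (b=5); 5→6: 6^2 + 2 = 38; 38−1 = 37
i=2: 37 = 6^2 + 1 (b=6); 6→7: 7^2 + 1 = 50; 50−1 = 49
i=3: 49 = 7^2 (b=7); 7→8: 8^2 = 64; 64−1 = 63
i=4: 63 = 7·8 + 7 (b=8); 8→9: 7·9 + 7 = 70; 70−1 = 69
i=5: 69 = 7·9 + 6 (b=9); 9→10: 7·10 + 6 = 76; 76−1 = 75
i=6: 75 = 7·10 + 5 (b=10); 10→11: 7·11 + 5 = 82; 82−1 = 81
i=7: 81 = 7·11 + 4 (b=11); 11→12: 7·12 + 4 = 88; 88−1 = 87
i=8: 87 = 7·12 + 3 (b=12); 12→13: 7·13 + 3 = 94; 94−1 = 93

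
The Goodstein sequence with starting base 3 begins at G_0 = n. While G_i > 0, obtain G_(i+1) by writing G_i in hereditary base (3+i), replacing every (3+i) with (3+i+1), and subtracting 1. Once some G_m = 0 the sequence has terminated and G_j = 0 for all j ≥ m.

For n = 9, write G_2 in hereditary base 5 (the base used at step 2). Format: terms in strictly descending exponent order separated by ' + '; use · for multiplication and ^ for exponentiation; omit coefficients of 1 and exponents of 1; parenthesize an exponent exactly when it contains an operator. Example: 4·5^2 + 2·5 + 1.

3·5 + 2

G_0=9  [base 3] 3^2  →[3↦4]→  4^2 = 16  −1 ⇒ G_1=15
G_1=15  [base 4] 3·4 + 3  →[4↦5]→  3·5 + 3 = 18  −1 ⇒ G_2=17
G_2=17  [base 5] 3·5 + 2  →[5↦6]→  3·6 + 2 = 20  −1 ⇒ G_3=19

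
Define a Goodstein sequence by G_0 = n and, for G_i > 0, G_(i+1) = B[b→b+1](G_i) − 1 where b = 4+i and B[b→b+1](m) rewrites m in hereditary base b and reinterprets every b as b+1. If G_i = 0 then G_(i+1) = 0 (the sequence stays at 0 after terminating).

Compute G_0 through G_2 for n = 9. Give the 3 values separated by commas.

9, 10, 11

step 0: 9 = 2·4 + 1; sub 5 for 4: 2·5 + 1; = 11; G_1 = 11−1 = 10
step 1: 10 = 2·5; sub 6 for 5: 2·6; = 12; G_2 = 12−1 = 11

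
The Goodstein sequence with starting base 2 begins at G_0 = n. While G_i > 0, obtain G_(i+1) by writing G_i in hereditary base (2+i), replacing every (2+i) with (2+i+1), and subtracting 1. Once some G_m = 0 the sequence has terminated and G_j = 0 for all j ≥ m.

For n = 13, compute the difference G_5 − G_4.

G_0=13  [base 2] 2^(2 + 1) + 2^2 + 1  →[2↦3]→  3^(3 + 1) + 3^3 + 1 = 109  −1 ⇒ G_1=108
G_1=108  [base 3] 3^(3 + 1) + 3^3  →[3↦4]→  4^(4 + 1) + 4^4 = 1280  −1 ⇒ G_2=1279
G_2=1279  [base 4] 4^(4 + 1) + 3·4^3 + 3·4^2 + 3·4 + 3  →[4↦5]→  5^(5 + 1) + 3·5^3 + 3·5^2 + 3·5 + 3 = 16093  −1 ⇒ G_3=16092
G_3=16092  [base 5] 5^(5 + 1) + 3·5^3 + 3·5^2 + 3·5 + 2  →[5↦6]→  6^(6 + 1) + 3·6^3 + 3·6^2 + 3·6 + 2 = 280712  −1 ⇒ G_4=280711
G_4=280711  [base 6] 6^(6 + 1) + 3·6^3 + 3·6^2 + 3·6 + 1  →[6↦7]→  7^(7 + 1) + 3·7^3 + 3·7^2 + 3·7 + 1 = 5765999  −1 ⇒ G_5=5765998

5485287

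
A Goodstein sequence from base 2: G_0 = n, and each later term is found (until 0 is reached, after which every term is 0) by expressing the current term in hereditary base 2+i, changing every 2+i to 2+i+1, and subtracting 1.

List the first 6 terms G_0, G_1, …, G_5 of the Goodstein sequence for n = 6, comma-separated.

6, 29, 257, 3125, 46655, 98039

(0) 6|_2 = 2^2 + 2 ↦ 3^3 + 3|_3 = 30 ⇒ 29
(1) 29|_3 = 3^3 + 2 ↦ 4^4 + 2|_4 = 258 ⇒ 257
(2) 257|_4 = 4^4 + 1 ↦ 5^5 + 1|_5 = 3126 ⇒ 3125
(3) 3125|_5 = 5^5 ↦ 6^6|_6 = 46656 ⇒ 46655
(4) 46655|_6 = 5·6^5 + 5·6^4 + 5·6^3 + 5·6^2 + 5·6 + 5 ↦ 5·7^5 + 5·7^4 + 5·7^3 + 5·7^2 + 5·7 + 5|_7 = 98040 ⇒ 98039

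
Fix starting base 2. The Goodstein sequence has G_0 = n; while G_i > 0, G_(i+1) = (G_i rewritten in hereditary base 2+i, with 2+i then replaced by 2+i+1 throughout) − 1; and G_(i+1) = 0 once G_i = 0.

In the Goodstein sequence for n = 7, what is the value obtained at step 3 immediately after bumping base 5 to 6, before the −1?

46658

(0) 7|_2 = 2^2 + 2 + 1 ↦ 3^3 + 3 + 1|_3 = 31 ⇒ 30
(1) 30|_3 = 3^3 + 3 ↦ 4^4 + 4|_4 = 260 ⇒ 259
(2) 259|_4 = 4^4 + 3 ↦ 5^5 + 3|_5 = 3128 ⇒ 3127
(3) 3127|_5 = 5^5 + 2 ↦ 6^6 + 2|_6 = 46658 ⇒ 46657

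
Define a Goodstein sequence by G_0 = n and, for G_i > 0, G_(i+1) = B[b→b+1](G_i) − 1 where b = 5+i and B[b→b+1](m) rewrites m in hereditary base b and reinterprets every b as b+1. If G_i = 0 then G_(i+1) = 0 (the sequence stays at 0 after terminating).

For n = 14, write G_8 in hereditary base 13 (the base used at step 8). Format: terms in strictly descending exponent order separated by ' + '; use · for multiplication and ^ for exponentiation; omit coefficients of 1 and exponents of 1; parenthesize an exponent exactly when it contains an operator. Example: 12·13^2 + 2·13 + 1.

13 + 6

14 —HB5→ 2·5 + 4 —bump→ 2·6 + 4 = 16 —(−1)→ 15
15 —HB6→ 2·6 + 3 —bump→ 2·7 + 3 = 17 —(−1)→ 16
16 —HB7→ 2·7 + 2 —bump→ 2·8 + 2 = 18 —(−1)→ 17
17 —HB8→ 2·8 + 1 —bump→ 2·9 + 1 = 19 —(−1)→ 18
18 —HB9→ 2·9 —bump→ 2·10 = 20 —(−1)→ 19
19 —HB10→ 10 + 9 —bump→ 11 + 9 = 20 —(−1)→ 19
19 —HB11→ 11 + 8 —bump→ 12 + 8 = 20 —(−1)→ 19
19 —HB12→ 12 + 7 —bump→ 13 + 7 = 20 —(−1)→ 19
19 —HB13→ 13 + 6 —bump→ 14 + 6 = 20 —(−1)→ 19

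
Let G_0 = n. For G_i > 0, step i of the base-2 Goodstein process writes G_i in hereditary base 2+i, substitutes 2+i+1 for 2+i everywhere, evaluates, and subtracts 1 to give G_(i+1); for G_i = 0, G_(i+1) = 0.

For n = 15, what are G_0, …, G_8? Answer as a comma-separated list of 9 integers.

15, 111, 1283, 18752, 326593, 6588344, 150994943, 3524450280, 100077777775

step 0: 15 = 2^(2 + 1) + 2^2 + 2 + 1; sub 3 for 2: 3^(3 + 1) + 3^3 + 3 + 1; = 112; G_1 = 112−1 = 111
step 1: 111 = 3^(3 + 1) + 3^3 + 3; sub 4 for 3: 4^(4 + 1) + 4^4 + 4; = 1284; G_2 = 1284−1 = 1283
step 2: 1283 = 4^(4 + 1) + 4^4 + 3; sub 5 for 4: 5^(5 + 1) + 5^5 + 3; = 18753; G_3 = 18753−1 = 18752
step 3: 18752 = 5^(5 + 1) + 5^5 + 2; sub 6 for 5: 6^(6 + 1) + 6^6 + 2; = 326594; G_4 = 326594−1 = 326593
step 4: 326593 = 6^(6 + 1) + 6^6 + 1; sub 7 for 6: 7^(7 + 1) + 7^7 + 1; = 6588345; G_5 = 6588345−1 = 6588344
step 5: 6588344 = 7^(7 + 1) + 7^7; sub 8 for 7: 8^(8 + 1) + 8^8; = 150994944; G_6 = 150994944−1 = 150994943
step 6: 150994943 = 8^(8 + 1) + 7·8^7 + 7·8^6 + 7·8^5 + 7·8^4 + 7·8^3 + 7·8^2 + 7·8 + 7; sub 9 for 8: 9^(9 + 1) + 7·9^7 + 7·9^6 + 7·9^5 + 7·9^4 + 7·9^3 + 7·9^2 + 7·9 + 7; = 3524450281; G_7 = 3524450281−1 = 3524450280
step 7: 3524450280 = 9^(9 + 1) + 7·9^7 + 7·9^6 + 7·9^5 + 7·9^4 + 7·9^3 + 7·9^2 + 7·9 + 6; sub 10 for 9: 10^(10 + 1) + 7·10^7 + 7·10^6 + 7·10^5 + 7·10^4 + 7·10^3 + 7·10^2 + 7·10 + 6; = 100077777776; G_8 = 100077777776−1 = 100077777775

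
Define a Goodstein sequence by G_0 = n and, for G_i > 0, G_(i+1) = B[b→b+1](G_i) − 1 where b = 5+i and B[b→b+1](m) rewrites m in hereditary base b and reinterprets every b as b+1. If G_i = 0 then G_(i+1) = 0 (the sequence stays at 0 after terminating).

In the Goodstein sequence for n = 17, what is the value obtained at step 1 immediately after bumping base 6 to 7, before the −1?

G_0=17  [base 5] 3·5 + 2  →[5↦6]→  3·6 + 2 = 20  −1 ⇒ G_1=19
G_1=19  [base 6] 3·6 + 1  →[6↦7]→  3·7 + 1 = 22  −1 ⇒ G_2=21

22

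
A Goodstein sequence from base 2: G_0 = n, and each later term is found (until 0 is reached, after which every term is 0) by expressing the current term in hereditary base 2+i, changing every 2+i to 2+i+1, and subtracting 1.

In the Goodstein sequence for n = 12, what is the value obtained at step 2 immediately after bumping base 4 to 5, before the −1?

12 —HB2→ 2^(2 + 1) + 2^2 —bump→ 3^(3 + 1) + 3^3 = 108 —(−1)→ 107
107 —HB3→ 3^(3 + 1) + 2·3^2 + 2·3 + 2 —bump→ 4^(4 + 1) + 2·4^2 + 2·4 + 2 = 1066 —(−1)→ 1065
1065 —HB4→ 4^(4 + 1) + 2·4^2 + 2·4 + 1 —bump→ 5^(5 + 1) + 2·5^2 + 2·5 + 1 = 15686 —(−1)→ 15685

15686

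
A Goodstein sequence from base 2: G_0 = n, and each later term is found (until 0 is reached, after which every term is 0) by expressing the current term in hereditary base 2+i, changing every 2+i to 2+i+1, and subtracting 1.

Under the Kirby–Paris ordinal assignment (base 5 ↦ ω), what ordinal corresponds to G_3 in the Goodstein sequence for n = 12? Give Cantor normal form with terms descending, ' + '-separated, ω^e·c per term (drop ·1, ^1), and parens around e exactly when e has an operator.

i=0: 12 = 2^(2 + 1) + 2^2 (b=2); 2→3: 3^(3 + 1) + 3^3 = 108; 108−1 = 107
i=1: 107 = 3^(3 + 1) + 2·3^2 + 2·3 + 2 (b=3); 3→4: 4^(4 + 1) + 2·4^2 + 2·4 + 2 = 1066; 1066−1 = 1065
i=2: 1065 = 4^(4 + 1) + 2·4^2 + 2·4 + 1 (b=4); 4→5: 5^(5 + 1) + 2·5^2 + 2·5 + 1 = 15686; 15686−1 = 15685
i=3: 15685 = 5^(5 + 1) + 2·5^2 + 2·5 (b=5); 5→6: 6^(6 + 1) + 2·6^2 + 2·6 = 280020; 280020−1 = 280019

ω^(ω + 1) + ω^2·2 + ω·2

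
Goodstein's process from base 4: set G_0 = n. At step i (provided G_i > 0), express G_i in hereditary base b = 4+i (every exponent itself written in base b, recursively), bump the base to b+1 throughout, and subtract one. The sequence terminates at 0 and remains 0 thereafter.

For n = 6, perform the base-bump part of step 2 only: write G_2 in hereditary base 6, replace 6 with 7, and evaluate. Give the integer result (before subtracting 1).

7

G_0=6  [base 4] 4 + 2  →[4↦5]→  5 + 2 = 7  −1 ⇒ G_1=6
G_1=6  [base 5] 5 + 1  →[5↦6]→  6 + 1 = 7  −1 ⇒ G_2=6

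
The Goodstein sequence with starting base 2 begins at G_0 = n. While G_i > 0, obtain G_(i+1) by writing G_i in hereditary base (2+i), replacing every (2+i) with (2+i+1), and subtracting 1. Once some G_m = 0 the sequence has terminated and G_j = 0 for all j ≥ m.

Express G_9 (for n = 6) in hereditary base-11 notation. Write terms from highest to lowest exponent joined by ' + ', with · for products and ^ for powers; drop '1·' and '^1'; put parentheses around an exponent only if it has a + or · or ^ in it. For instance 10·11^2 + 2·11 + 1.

G_0 = 6. HB_2(6) = 2^2 + 2. Bump = 30. G_1 = 29.
G_1 = 29. HB_3(29) = 3^3 + 2. Bump = 258. G_2 = 257.
G_2 = 257. HB_4(257) = 4^4 + 1. Bump = 3126. G_3 = 3125.
G_3 = 3125. HB_5(3125) = 5^5. Bump = 46656. G_4 = 46655.
G_4 = 46655. HB_6(46655) = 5·6^5 + 5·6^4 + 5·6^3 + 5·6^2 + 5·6 + 5. Bump = 98040. G_5 = 98039.
G_5 = 98039. HB_7(98039) = 5·7^5 + 5·7^4 + 5·7^3 + 5·7^2 + 5·7 + 4. Bump = 187244. G_6 = 187243.
G_6 = 187243. HB_8(187243) = 5·8^5 + 5·8^4 + 5·8^3 + 5·8^2 + 5·8 + 3. Bump = 332148. G_7 = 332147.
G_7 = 332147. HB_9(332147) = 5·9^5 + 5·9^4 + 5·9^3 + 5·9^2 + 5·9 + 2. Bump = 555552. G_8 = 555551.
G_8 = 555551. HB_10(555551) = 5·10^5 + 5·10^4 + 5·10^3 + 5·10^2 + 5·10 + 1. Bump = 885776. G_9 = 885775.

5·11^5 + 5·11^4 + 5·11^3 + 5·11^2 + 5·11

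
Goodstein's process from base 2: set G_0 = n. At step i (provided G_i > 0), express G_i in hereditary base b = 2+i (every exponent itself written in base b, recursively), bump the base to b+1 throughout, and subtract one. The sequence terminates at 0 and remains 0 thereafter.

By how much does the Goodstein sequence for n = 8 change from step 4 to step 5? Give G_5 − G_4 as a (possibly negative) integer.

G_0=8  [base 2] 2^(2 + 1)  →[2↦3]→  3^(3 + 1) = 81  −1 ⇒ G_1=80
G_1=80  [base 3] 2·3^3 + 2·3^2 + 2·3 + 2  →[3↦4]→  2·4^4 + 2·4^2 + 2·4 + 2 = 554  −1 ⇒ G_2=553
G_2=553  [base 4] 2·4^4 + 2·4^2 + 2·4 + 1  →[4↦5]→  2·5^5 + 2·5^2 + 2·5 + 1 = 6311  −1 ⇒ G_3=6310
G_3=6310  [base 5] 2·5^5 + 2·5^2 + 2·5  →[5↦6]→  2·6^6 + 2·6^2 + 2·6 = 93396  −1 ⇒ G_4=93395
G_4=93395  [base 6] 2·6^6 + 2·6^2 + 6 + 5  →[6↦7]→  2·7^7 + 2·7^2 + 7 + 5 = 1647196  −1 ⇒ G_5=1647195

1553800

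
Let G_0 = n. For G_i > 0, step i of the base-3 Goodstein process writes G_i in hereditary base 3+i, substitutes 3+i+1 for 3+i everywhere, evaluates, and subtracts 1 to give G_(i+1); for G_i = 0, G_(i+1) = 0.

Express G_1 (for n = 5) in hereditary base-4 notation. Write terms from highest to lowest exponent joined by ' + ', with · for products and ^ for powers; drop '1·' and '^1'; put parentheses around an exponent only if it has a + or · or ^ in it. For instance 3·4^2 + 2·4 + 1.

4 + 1

G_0=5  [base 3] 3 + 2  →[3↦4]→  4 + 2 = 6  −1 ⇒ G_1=5
G_1=5  [base 4] 4 + 1  →[4↦5]→  5 + 1 = 6  −1 ⇒ G_2=5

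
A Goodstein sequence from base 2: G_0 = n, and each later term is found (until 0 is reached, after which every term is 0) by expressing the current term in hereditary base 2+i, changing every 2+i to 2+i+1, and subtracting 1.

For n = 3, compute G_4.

G_0=3  [base 2] 2 + 1  →[2↦3]→  3 + 1 = 4  −1 ⇒ G_1=3
G_1=3  [base 3] 3  →[3↦4]→  4 = 4  −1 ⇒ G_2=3
G_2=3  [base 4] 3  →[4↦5]→  3 = 3  −1 ⇒ G_3=2
G_3=2  [base 5] 2  →[5↦6]→  2 = 2  −1 ⇒ G_4=1
G_4=1  [base 6] 1  →[6↦7]→  1 = 1  −1 ⇒ G_5=0

1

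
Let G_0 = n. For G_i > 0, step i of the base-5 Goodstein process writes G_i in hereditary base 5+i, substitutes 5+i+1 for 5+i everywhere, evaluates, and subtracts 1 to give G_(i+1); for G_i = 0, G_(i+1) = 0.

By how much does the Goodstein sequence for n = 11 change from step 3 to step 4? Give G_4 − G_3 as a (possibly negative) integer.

(0) 11|_5 = 2·5 + 1 ↦ 2·6 + 1|_6 = 13 ⇒ 12
(1) 12|_6 = 2·6 ↦ 2·7|_7 = 14 ⇒ 13
(2) 13|_7 = 7 + 6 ↦ 8 + 6|_8 = 14 ⇒ 13
(3) 13|_8 = 8 + 5 ↦ 9 + 5|_9 = 14 ⇒ 13

0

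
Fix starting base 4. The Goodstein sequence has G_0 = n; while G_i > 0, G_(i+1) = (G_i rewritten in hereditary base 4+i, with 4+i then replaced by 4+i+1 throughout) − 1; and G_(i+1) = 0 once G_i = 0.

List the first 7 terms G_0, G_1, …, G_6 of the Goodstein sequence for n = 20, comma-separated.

[0] 20 ≡ 4^2 + 4 (base 4). Lift 5: 30. −1: 29.
[1] 29 ≡ 5^2 + 4 (base 5). Lift 6: 40. −1: 39.
[2] 39 ≡ 6^2 + 3 (base 6). Lift 7: 52. −1: 51.
[3] 51 ≡ 7^2 + 2 (base 7). Lift 8: 66. −1: 65.
[4] 65 ≡ 8^2 + 1 (base 8). Lift 9: 82. −1: 81.
[5] 81 ≡ 9^2 (base 9). Lift 10: 100. −1: 99.

20, 29, 39, 51, 65, 81, 99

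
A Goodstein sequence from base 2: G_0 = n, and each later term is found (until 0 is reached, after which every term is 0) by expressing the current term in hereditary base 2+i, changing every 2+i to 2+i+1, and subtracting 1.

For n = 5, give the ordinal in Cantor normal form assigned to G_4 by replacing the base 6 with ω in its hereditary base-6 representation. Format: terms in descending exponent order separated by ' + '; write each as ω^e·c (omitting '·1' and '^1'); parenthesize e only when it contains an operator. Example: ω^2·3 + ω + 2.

i=0: 5 = 2^2 + 1 (b=2); 2→3: 3^3 + 1 = 28; 28−1 = 27
i=1: 27 = 3^3 (b=3); 3→4: 4^4 = 256; 256−1 = 255
i=2: 255 = 3·4^3 + 3·4^2 + 3·4 + 3 (b=4); 4→5: 3·5^3 + 3·5^2 + 3·5 + 3 = 468; 468−1 = 467
i=3: 467 = 3·5^3 + 3·5^2 + 3·5 + 2 (b=5); 5→6: 3·6^3 + 3·6^2 + 3·6 + 2 = 776; 776−1 = 775
i=4: 775 = 3·6^3 + 3·6^2 + 3·6 + 1 (b=6); 6→7: 3·7^3 + 3·7^2 + 3·7 + 1 = 1198; 1198−1 = 1197

ω^3·3 + ω^2·3 + ω·3 + 1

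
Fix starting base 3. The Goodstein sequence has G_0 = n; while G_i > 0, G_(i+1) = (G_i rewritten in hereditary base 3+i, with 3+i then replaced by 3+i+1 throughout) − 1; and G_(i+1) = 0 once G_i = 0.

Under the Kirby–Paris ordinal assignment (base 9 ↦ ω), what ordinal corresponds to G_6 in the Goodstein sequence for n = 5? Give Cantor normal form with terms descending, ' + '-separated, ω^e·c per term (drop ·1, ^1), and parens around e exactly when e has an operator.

2

G_0=5  [base 3] 3 + 2  →[3↦4]→  4 + 2 = 6  −1 ⇒ G_1=5
G_1=5  [base 4] 4 + 1  →[4↦5]→  5 + 1 = 6  −1 ⇒ G_2=5
G_2=5  [base 5] 5  →[5↦6]→  6 = 6  −1 ⇒ G_3=5
G_3=5  [base 6] 5  →[6↦7]→  5 = 5  −1 ⇒ G_4=4
G_4=4  [base 7] 4  →[7↦8]→  4 = 4  −1 ⇒ G_5=3
G_5=3  [base 8] 3  →[8↦9]→  3 = 3  −1 ⇒ G_6=2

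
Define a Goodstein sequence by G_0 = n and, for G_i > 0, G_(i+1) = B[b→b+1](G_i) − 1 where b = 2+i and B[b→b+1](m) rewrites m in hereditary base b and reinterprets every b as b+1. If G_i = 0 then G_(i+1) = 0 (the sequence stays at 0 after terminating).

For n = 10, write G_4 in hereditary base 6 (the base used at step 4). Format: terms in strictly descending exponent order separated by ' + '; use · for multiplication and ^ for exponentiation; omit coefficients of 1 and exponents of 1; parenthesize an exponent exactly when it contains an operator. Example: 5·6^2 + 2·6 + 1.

(0) 10|_2 = 2^(2 + 1) + 2 ↦ 3^(3 + 1) + 3|_3 = 84 ⇒ 83
(1) 83|_3 = 3^(3 + 1) + 2 ↦ 4^(4 + 1) + 2|_4 = 1026 ⇒ 1025
(2) 1025|_4 = 4^(4 + 1) + 1 ↦ 5^(5 + 1) + 1|_5 = 15626 ⇒ 15625
(3) 15625|_5 = 5^(5 + 1) ↦ 6^(6 + 1)|_6 = 279936 ⇒ 279935
(4) 279935|_6 = 5·6^6 + 5·6^5 + 5·6^4 + 5·6^3 + 5·6^2 + 5·6 + 5 ↦ 5·7^7 + 5·7^5 + 5·7^4 + 5·7^3 + 5·7^2 + 5·7 + 5|_7 = 4215755 ⇒ 4215754

5·6^6 + 5·6^5 + 5·6^4 + 5·6^3 + 5·6^2 + 5·6 + 5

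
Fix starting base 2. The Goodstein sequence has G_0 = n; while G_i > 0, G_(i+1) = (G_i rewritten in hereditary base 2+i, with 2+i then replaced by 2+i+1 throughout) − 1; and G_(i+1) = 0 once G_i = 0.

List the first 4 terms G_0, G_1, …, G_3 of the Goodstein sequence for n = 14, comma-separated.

[0] 14 ≡ 2^(2 + 1) + 2^2 + 2 (base 2). Lift 3: 111. −1: 110.
[1] 110 ≡ 3^(3 + 1) + 3^3 + 2 (base 3). Lift 4: 1282. −1: 1281.
[2] 1281 ≡ 4^(4 + 1) + 4^4 + 1 (base 4). Lift 5: 18751. −1: 18750.

14, 110, 1281, 18750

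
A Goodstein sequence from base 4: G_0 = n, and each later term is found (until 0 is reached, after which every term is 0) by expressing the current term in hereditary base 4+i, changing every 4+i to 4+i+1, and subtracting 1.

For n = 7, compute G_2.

7

G_0 = 7. HB_4(7) = 4 + 3. Bump = 8. G_1 = 7.
G_1 = 7. HB_5(7) = 5 + 2. Bump = 8. G_2 = 7.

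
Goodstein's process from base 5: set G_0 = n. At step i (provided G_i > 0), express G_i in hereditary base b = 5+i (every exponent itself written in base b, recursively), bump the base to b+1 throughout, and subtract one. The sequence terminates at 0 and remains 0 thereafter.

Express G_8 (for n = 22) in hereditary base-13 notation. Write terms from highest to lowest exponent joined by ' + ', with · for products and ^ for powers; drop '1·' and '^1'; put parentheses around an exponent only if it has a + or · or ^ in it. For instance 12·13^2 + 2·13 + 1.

3·13 + 2

step 0: 22 = 4·5 + 2; sub 6 for 5: 4·6 + 2; = 26; G_1 = 26−1 = 25
step 1: 25 = 4·6 + 1; sub 7 for 6: 4·7 + 1; = 29; G_2 = 29−1 = 28
step 2: 28 = 4·7; sub 8 for 7: 4·8; = 32; G_3 = 32−1 = 31
step 3: 31 = 3·8 + 7; sub 9 for 8: 3·9 + 7; = 34; G_4 = 34−1 = 33
step 4: 33 = 3·9 + 6; sub 10 for 9: 3·10 + 6; = 36; G_5 = 36−1 = 35
step 5: 35 = 3·10 + 5; sub 11 for 10: 3·11 + 5; = 38; G_6 = 38−1 = 37
step 6: 37 = 3·11 + 4; sub 12 for 11: 3·12 + 4; = 40; G_7 = 40−1 = 39
step 7: 39 = 3·12 + 3; sub 13 for 12: 3·13 + 3; = 42; G_8 = 42−1 = 41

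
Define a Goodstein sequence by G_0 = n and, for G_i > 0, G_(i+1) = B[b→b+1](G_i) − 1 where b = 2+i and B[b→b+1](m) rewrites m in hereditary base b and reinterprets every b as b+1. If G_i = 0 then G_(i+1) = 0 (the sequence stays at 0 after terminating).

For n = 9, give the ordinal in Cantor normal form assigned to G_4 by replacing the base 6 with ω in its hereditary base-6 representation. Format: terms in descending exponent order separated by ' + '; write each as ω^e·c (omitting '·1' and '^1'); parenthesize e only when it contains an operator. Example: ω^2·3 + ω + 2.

ω^ω·3 + ω^3·3 + ω^2·3 + ω·3 + 1

i=0: 9 = 2^(2 + 1) + 1 (b=2); 2→3: 3^(3 + 1) + 1 = 82; 82−1 = 81
i=1: 81 = 3^(3 + 1) (b=3); 3→4: 4^(4 + 1) = 1024; 1024−1 = 1023
i=2: 1023 = 3·4^4 + 3·4^3 + 3·4^2 + 3·4 + 3 (b=4); 4→5: 3·5^5 + 3·5^3 + 3·5^2 + 3·5 + 3 = 9843; 9843−1 = 9842
i=3: 9842 = 3·5^5 + 3·5^3 + 3·5^2 + 3·5 + 2 (b=5); 5→6: 3·6^6 + 3·6^3 + 3·6^2 + 3·6 + 2 = 140744; 140744−1 = 140743
i=4: 140743 = 3·6^6 + 3·6^3 + 3·6^2 + 3·6 + 1 (b=6); 6→7: 3·7^7 + 3·7^3 + 3·7^2 + 3·7 + 1 = 2471827; 2471827−1 = 2471826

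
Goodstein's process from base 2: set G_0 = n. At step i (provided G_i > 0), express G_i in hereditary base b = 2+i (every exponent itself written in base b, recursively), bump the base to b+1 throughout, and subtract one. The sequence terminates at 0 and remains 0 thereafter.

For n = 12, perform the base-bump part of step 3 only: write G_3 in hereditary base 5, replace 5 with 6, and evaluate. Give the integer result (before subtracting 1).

280020

(0) 12|_2 = 2^(2 + 1) + 2^2 ↦ 3^(3 + 1) + 3^3|_3 = 108 ⇒ 107
(1) 107|_3 = 3^(3 + 1) + 2·3^2 + 2·3 + 2 ↦ 4^(4 + 1) + 2·4^2 + 2·4 + 2|_4 = 1066 ⇒ 1065
(2) 1065|_4 = 4^(4 + 1) + 2·4^2 + 2·4 + 1 ↦ 5^(5 + 1) + 2·5^2 + 2·5 + 1|_5 = 15686 ⇒ 15685
(3) 15685|_5 = 5^(5 + 1) + 2·5^2 + 2·5 ↦ 6^(6 + 1) + 2·6^2 + 2·6|_6 = 280020 ⇒ 280019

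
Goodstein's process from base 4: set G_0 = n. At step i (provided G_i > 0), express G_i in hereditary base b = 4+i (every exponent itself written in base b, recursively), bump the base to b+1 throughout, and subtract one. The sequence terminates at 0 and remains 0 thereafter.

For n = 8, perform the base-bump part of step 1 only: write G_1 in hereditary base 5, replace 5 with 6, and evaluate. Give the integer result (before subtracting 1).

10

(0) 8|_4 = 2·4 ↦ 2·5|_5 = 10 ⇒ 9
(1) 9|_5 = 5 + 4 ↦ 6 + 4|_6 = 10 ⇒ 9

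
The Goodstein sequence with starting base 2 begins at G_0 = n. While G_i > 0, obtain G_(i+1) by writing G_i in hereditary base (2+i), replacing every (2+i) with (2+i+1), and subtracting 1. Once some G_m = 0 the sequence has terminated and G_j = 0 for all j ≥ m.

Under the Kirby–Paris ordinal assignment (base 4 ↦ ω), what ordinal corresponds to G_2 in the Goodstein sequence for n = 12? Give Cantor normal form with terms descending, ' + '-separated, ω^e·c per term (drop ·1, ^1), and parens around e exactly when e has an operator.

ω^(ω + 1) + ω^2·2 + ω·2 + 1

i=0: 12 = 2^(2 + 1) + 2^2 (b=2); 2→3: 3^(3 + 1) + 3^3 = 108; 108−1 = 107
i=1: 107 = 3^(3 + 1) + 2·3^2 + 2·3 + 2 (b=3); 3→4: 4^(4 + 1) + 2·4^2 + 2·4 + 2 = 1066; 1066−1 = 1065
i=2: 1065 = 4^(4 + 1) + 2·4^2 + 2·4 + 1 (b=4); 4→5: 5^(5 + 1) + 2·5^2 + 2·5 + 1 = 15686; 15686−1 = 15685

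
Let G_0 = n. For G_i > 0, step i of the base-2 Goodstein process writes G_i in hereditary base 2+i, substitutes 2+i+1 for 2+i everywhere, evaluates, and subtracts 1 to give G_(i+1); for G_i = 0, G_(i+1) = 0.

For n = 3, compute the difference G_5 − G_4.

-1

G_0=3  [base 2] 2 + 1  →[2↦3]→  3 + 1 = 4  −1 ⇒ G_1=3
G_1=3  [base 3] 3  →[3↦4]→  4 = 4  −1 ⇒ G_2=3
G_2=3  [base 4] 3  →[4↦5]→  3 = 3  −1 ⇒ G_3=2
G_3=2  [base 5] 2  →[5↦6]→  2 = 2  −1 ⇒ G_4=1
G_4=1  [base 6] 1  →[6↦7]→  1 = 1  −1 ⇒ G_5=0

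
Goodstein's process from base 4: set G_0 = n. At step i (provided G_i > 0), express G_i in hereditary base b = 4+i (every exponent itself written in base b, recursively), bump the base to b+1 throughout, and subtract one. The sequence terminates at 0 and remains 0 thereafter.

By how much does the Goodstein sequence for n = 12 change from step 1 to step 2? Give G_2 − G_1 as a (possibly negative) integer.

1

base 4: 12 = 3·4; at 5: 3·5 = 15; next = 14
base 5: 14 = 2·5 + 4; at 6: 2·6 + 4 = 16; next = 15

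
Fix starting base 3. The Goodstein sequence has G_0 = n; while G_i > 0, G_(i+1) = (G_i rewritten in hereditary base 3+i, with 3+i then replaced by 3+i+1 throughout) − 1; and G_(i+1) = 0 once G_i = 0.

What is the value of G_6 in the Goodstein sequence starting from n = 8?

G_0 = 8. HB_3(8) = 2·3 + 2. Bump = 10. G_1 = 9.
G_1 = 9. HB_4(9) = 2·4 + 1. Bump = 11. G_2 = 10.
G_2 = 10. HB_5(10) = 2·5. Bump = 12. G_3 = 11.
G_3 = 11. HB_6(11) = 6 + 5. Bump = 12. G_4 = 11.
G_4 = 11. HB_7(11) = 7 + 4. Bump = 12. G_5 = 11.
G_5 = 11. HB_8(11) = 8 + 3. Bump = 12. G_6 = 11.
G_6 = 11. HB_9(11) = 9 + 2. Bump = 12. G_7 = 11.

11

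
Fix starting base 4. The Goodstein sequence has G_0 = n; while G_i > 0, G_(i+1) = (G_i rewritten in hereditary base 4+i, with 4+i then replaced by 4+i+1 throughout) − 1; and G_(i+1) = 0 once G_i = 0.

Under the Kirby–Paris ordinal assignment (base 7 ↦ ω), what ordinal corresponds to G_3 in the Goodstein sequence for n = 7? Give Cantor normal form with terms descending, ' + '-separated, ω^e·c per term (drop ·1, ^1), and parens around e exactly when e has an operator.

ω

i=0: 7 = 4 + 3 (b=4); 4→5: 5 + 3 = 8; 8−1 = 7
i=1: 7 = 5 + 2 (b=5); 5→6: 6 + 2 = 8; 8−1 = 7
i=2: 7 = 6 + 1 (b=6); 6→7: 7 + 1 = 8; 8−1 = 7
i=3: 7 = 7 (b=7); 7→8: 8 = 8; 8−1 = 7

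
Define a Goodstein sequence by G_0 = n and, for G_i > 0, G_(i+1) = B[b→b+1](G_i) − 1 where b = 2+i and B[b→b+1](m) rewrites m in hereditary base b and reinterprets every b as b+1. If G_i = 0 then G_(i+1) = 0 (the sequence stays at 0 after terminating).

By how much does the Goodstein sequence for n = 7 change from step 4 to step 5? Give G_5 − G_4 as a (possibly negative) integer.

G_0 = 7. HB_2(7) = 2^2 + 2 + 1. Bump = 31. G_1 = 30.
G_1 = 30. HB_3(30) = 3^3 + 3. Bump = 260. G_2 = 259.
G_2 = 259. HB_4(259) = 4^4 + 3. Bump = 3128. G_3 = 3127.
G_3 = 3127. HB_5(3127) = 5^5 + 2. Bump = 46658. G_4 = 46657.
G_4 = 46657. HB_6(46657) = 6^6 + 1. Bump = 823544. G_5 = 823543.

776886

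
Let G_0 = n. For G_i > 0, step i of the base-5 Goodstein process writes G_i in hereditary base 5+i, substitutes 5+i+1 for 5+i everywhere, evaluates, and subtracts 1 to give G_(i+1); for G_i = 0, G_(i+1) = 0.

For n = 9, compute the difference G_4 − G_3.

0

(0) 9|_5 = 5 + 4 ↦ 6 + 4|_6 = 10 ⇒ 9
(1) 9|_6 = 6 + 3 ↦ 7 + 3|_7 = 10 ⇒ 9
(2) 9|_7 = 7 + 2 ↦ 8 + 2|_8 = 10 ⇒ 9
(3) 9|_8 = 8 + 1 ↦ 9 + 1|_9 = 10 ⇒ 9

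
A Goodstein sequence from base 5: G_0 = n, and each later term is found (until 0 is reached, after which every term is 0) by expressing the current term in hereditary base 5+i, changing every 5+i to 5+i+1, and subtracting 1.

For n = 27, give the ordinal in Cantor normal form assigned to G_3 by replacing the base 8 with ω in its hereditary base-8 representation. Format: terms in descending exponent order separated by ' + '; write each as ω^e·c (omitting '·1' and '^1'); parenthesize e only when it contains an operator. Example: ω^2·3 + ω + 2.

ω·7 + 7

[0] 27 ≡ 5^2 + 2 (base 5). Lift 6: 38. −1: 37.
[1] 37 ≡ 6^2 + 1 (base 6). Lift 7: 50. −1: 49.
[2] 49 ≡ 7^2 (base 7). Lift 8: 64. −1: 63.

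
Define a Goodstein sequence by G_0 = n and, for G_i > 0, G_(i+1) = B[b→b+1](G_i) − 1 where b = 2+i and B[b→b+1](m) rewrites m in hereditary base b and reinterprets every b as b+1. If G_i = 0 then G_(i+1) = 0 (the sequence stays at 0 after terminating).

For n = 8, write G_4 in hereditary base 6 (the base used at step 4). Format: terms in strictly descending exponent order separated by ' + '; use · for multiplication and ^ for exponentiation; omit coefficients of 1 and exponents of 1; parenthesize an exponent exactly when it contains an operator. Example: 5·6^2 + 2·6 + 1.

2·6^6 + 2·6^2 + 6 + 5

base 2: 8 = 2^(2 + 1); at 3: 3^(3 + 1) = 81; next = 80
base 3: 80 = 2·3^3 + 2·3^2 + 2·3 + 2; at 4: 2·4^4 + 2·4^2 + 2·4 + 2 = 554; next = 553
base 4: 553 = 2·4^4 + 2·4^2 + 2·4 + 1; at 5: 2·5^5 + 2·5^2 + 2·5 + 1 = 6311; next = 6310
base 5: 6310 = 2·5^5 + 2·5^2 + 2·5; at 6: 2·6^6 + 2·6^2 + 2·6 = 93396; next = 93395
base 6: 93395 = 2·6^6 + 2·6^2 + 6 + 5; at 7: 2·7^7 + 2·7^2 + 7 + 5 = 1647196; next = 1647195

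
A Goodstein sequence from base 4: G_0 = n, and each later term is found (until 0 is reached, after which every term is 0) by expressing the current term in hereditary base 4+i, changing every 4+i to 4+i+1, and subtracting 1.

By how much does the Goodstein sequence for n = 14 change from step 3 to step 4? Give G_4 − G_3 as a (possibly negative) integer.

1

14 —HB4→ 3·4 + 2 —bump→ 3·5 + 2 = 17 —(−1)→ 16
16 —HB5→ 3·5 + 1 —bump→ 3·6 + 1 = 19 —(−1)→ 18
18 —HB6→ 3·6 —bump→ 3·7 = 21 —(−1)→ 20
20 —HB7→ 2·7 + 6 —bump→ 2·8 + 6 = 22 —(−1)→ 21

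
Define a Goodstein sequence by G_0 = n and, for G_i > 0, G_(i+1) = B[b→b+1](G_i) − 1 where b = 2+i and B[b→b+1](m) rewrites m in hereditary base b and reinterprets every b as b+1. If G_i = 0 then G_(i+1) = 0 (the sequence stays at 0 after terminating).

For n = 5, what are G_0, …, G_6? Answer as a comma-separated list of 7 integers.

(0) 5|_2 = 2^2 + 1 ↦ 3^3 + 1|_3 = 28 ⇒ 27
(1) 27|_3 = 3^3 ↦ 4^4|_4 = 256 ⇒ 255
(2) 255|_4 = 3·4^3 + 3·4^2 + 3·4 + 3 ↦ 3·5^3 + 3·5^2 + 3·5 + 3|_5 = 468 ⇒ 467
(3) 467|_5 = 3·5^3 + 3·5^2 + 3·5 + 2 ↦ 3·6^3 + 3·6^2 + 3·6 + 2|_6 = 776 ⇒ 775
(4) 775|_6 = 3·6^3 + 3·6^2 + 3·6 + 1 ↦ 3·7^3 + 3·7^2 + 3·7 + 1|_7 = 1198 ⇒ 1197
(5) 1197|_7 = 3·7^3 + 3·7^2 + 3·7 ↦ 3·8^3 + 3·8^2 + 3·8|_8 = 1752 ⇒ 1751

5, 27, 255, 467, 775, 1197, 1751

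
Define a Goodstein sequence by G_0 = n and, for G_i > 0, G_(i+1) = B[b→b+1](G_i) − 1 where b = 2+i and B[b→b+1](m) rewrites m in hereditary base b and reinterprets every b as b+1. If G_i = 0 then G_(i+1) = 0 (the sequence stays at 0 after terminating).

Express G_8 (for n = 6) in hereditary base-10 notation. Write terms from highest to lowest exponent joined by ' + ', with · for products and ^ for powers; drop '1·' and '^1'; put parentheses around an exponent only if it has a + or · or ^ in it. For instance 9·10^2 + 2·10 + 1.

base 2: 6 = 2^2 + 2; at 3: 3^3 + 3 = 30; next = 29
base 3: 29 = 3^3 + 2; at 4: 4^4 + 2 = 258; next = 257
base 4: 257 = 4^4 + 1; at 5: 5^5 + 1 = 3126; next = 3125
base 5: 3125 = 5^5; at 6: 6^6 = 46656; next = 46655
base 6: 46655 = 5·6^5 + 5·6^4 + 5·6^3 + 5·6^2 + 5·6 + 5; at 7: 5·7^5 + 5·7^4 + 5·7^3 + 5·7^2 + 5·7 + 5 = 98040; next = 98039
base 7: 98039 = 5·7^5 + 5·7^4 + 5·7^3 + 5·7^2 + 5·7 + 4; at 8: 5·8^5 + 5·8^4 + 5·8^3 + 5·8^2 + 5·8 + 4 = 187244; next = 187243
base 8: 187243 = 5·8^5 + 5·8^4 + 5·8^3 + 5·8^2 + 5·8 + 3; at 9: 5·9^5 + 5·9^4 + 5·9^3 + 5·9^2 + 5·9 + 3 = 332148; next = 332147
base 9: 332147 = 5·9^5 + 5·9^4 + 5·9^3 + 5·9^2 + 5·9 + 2; at 10: 5·10^5 + 5·10^4 + 5·10^3 + 5·10^2 + 5·10 + 2 = 555552; next = 555551
base 10: 555551 = 5·10^5 + 5·10^4 + 5·10^3 + 5·10^2 + 5·10 + 1; at 11: 5·11^5 + 5·11^4 + 5·11^3 + 5·11^2 + 5·11 + 1 = 885776; next = 885775

5·10^5 + 5·10^4 + 5·10^3 + 5·10^2 + 5·10 + 1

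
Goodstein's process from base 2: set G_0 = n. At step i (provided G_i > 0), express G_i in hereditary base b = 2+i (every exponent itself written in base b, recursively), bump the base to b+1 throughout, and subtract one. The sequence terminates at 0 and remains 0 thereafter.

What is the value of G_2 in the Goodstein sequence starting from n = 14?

1281

base 2: 14 = 2^(2 + 1) + 2^2 + 2; at 3: 3^(3 + 1) + 3^3 + 3 = 111; next = 110
base 3: 110 = 3^(3 + 1) + 3^3 + 2; at 4: 4^(4 + 1) + 4^4 + 2 = 1282; next = 1281
base 4: 1281 = 4^(4 + 1) + 4^4 + 1; at 5: 5^(5 + 1) + 5^5 + 1 = 18751; next = 18750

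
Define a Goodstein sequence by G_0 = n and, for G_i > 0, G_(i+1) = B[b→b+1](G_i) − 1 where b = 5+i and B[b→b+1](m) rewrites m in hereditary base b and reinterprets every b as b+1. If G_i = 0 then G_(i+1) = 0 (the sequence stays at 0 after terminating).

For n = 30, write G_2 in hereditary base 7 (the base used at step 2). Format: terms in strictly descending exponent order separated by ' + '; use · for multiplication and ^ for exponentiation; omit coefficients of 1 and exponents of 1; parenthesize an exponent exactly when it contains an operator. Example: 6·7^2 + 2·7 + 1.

7^2 + 4

[0] 30 ≡ 5^2 + 5 (base 5). Lift 6: 42. −1: 41.
[1] 41 ≡ 6^2 + 5 (base 6). Lift 7: 54. −1: 53.
[2] 53 ≡ 7^2 + 4 (base 7). Lift 8: 68. −1: 67.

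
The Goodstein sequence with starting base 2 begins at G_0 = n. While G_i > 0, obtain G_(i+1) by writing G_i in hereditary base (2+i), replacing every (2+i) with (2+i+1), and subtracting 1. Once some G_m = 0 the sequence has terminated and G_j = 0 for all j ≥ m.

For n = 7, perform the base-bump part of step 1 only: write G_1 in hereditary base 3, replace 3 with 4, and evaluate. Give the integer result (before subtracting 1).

(0) 7|_2 = 2^2 + 2 + 1 ↦ 3^3 + 3 + 1|_3 = 31 ⇒ 30
(1) 30|_3 = 3^3 + 3 ↦ 4^4 + 4|_4 = 260 ⇒ 259

260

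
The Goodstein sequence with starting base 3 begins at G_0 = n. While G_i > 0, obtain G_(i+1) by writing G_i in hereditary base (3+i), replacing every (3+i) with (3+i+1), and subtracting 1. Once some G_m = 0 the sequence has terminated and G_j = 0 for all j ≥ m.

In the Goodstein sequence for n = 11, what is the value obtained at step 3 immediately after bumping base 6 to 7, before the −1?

11 —HB3→ 3^2 + 2 —bump→ 4^2 + 2 = 18 —(−1)→ 17
17 —HB4→ 4^2 + 1 —bump→ 5^2 + 1 = 26 —(−1)→ 25
25 —HB5→ 5^2 —bump→ 6^2 = 36 —(−1)→ 35

40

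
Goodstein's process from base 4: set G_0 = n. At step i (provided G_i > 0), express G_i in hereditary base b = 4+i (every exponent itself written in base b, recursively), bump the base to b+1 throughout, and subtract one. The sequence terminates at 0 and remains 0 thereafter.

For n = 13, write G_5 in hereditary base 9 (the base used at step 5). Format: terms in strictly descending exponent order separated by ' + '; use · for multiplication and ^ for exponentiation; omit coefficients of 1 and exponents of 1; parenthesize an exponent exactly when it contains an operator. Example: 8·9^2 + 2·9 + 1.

2·9 + 2

(0) 13|_4 = 3·4 + 1 ↦ 3·5 + 1|_5 = 16 ⇒ 15
(1) 15|_5 = 3·5 ↦ 3·6|_6 = 18 ⇒ 17
(2) 17|_6 = 2·6 + 5 ↦ 2·7 + 5|_7 = 19 ⇒ 18
(3) 18|_7 = 2·7 + 4 ↦ 2·8 + 4|_8 = 20 ⇒ 19
(4) 19|_8 = 2·8 + 3 ↦ 2·9 + 3|_9 = 21 ⇒ 20
(5) 20|_9 = 2·9 + 2 ↦ 2·10 + 2|_10 = 22 ⇒ 21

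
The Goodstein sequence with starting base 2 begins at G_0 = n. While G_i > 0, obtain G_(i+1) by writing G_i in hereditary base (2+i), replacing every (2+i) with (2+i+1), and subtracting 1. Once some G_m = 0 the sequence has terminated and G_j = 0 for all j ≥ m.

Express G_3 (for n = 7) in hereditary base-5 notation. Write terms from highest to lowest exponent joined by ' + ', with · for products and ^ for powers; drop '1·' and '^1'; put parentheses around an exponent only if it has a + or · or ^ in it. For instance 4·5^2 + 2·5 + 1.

5^5 + 2

(0) 7|_2 = 2^2 + 2 + 1 ↦ 3^3 + 3 + 1|_3 = 31 ⇒ 30
(1) 30|_3 = 3^3 + 3 ↦ 4^4 + 4|_4 = 260 ⇒ 259
(2) 259|_4 = 4^4 + 3 ↦ 5^5 + 3|_5 = 3128 ⇒ 3127
(3) 3127|_5 = 5^5 + 2 ↦ 6^6 + 2|_6 = 46658 ⇒ 46657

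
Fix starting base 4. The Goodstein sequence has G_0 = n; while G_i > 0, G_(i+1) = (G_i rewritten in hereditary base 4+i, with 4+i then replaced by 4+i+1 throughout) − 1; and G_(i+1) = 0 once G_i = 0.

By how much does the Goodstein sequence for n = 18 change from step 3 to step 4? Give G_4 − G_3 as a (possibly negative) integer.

5

G_0=18  [base 4] 4^2 + 2  →[4↦5]→  5^2 + 2 = 27  −1 ⇒ G_1=26
G_1=26  [base 5] 5^2 + 1  →[5↦6]→  6^2 + 1 = 37  −1 ⇒ G_2=36
G_2=36  [base 6] 6^2  →[6↦7]→  7^2 = 49  −1 ⇒ G_3=48
G_3=48  [base 7] 6·7 + 6  →[7↦8]→  6·8 + 6 = 54  −1 ⇒ G_4=53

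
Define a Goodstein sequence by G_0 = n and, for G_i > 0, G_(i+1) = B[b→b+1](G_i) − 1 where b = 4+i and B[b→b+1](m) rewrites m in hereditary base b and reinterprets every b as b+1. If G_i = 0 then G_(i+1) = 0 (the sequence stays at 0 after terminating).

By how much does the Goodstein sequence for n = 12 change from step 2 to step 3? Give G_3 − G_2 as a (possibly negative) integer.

1

G_0 = 12. HB_4(12) = 3·4. Bump = 15. G_1 = 14.
G_1 = 14. HB_5(14) = 2·5 + 4. Bump = 16. G_2 = 15.
G_2 = 15. HB_6(15) = 2·6 + 3. Bump = 17. G_3 = 16.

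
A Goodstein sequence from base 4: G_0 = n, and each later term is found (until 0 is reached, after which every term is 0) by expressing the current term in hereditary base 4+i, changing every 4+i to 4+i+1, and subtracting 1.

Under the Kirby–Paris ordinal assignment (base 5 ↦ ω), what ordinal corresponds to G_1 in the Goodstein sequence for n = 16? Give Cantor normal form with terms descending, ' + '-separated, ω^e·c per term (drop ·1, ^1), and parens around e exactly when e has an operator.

G_0=16  [base 4] 4^2  →[4↦5]→  5^2 = 25  −1 ⇒ G_1=24
G_1=24  [base 5] 4·5 + 4  →[5↦6]→  4·6 + 4 = 28  −1 ⇒ G_2=27

ω·4 + 4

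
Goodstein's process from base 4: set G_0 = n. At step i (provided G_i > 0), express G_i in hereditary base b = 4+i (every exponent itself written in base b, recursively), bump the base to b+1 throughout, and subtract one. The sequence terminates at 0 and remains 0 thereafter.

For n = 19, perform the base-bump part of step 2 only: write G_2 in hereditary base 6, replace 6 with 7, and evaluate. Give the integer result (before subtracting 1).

50

G_0=19  [base 4] 4^2 + 3  →[4↦5]→  5^2 + 3 = 28  −1 ⇒ G_1=27
G_1=27  [base 5] 5^2 + 2  →[5↦6]→  6^2 + 2 = 38  −1 ⇒ G_2=37
G_2=37  [base 6] 6^2 + 1  →[6↦7]→  7^2 + 1 = 50  −1 ⇒ G_3=49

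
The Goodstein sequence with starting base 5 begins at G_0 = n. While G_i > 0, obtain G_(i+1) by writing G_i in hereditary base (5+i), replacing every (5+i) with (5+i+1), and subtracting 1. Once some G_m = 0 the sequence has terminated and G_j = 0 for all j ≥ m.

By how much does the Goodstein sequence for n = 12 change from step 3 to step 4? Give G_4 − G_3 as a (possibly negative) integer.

0

base 5: 12 = 2·5 + 2; at 6: 2·6 + 2 = 14; next = 13
base 6: 13 = 2·6 + 1; at 7: 2·7 + 1 = 15; next = 14
base 7: 14 = 2·7; at 8: 2·8 = 16; next = 15
base 8: 15 = 8 + 7; at 9: 9 + 7 = 16; next = 15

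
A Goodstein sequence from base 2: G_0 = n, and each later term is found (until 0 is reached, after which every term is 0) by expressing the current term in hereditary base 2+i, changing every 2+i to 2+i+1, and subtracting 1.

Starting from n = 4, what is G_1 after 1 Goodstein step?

26

4 —HB2→ 2^2 —bump→ 3^3 = 27 —(−1)→ 26
26 —HB3→ 2·3^2 + 2·3 + 2 —bump→ 2·4^2 + 2·4 + 2 = 42 —(−1)→ 41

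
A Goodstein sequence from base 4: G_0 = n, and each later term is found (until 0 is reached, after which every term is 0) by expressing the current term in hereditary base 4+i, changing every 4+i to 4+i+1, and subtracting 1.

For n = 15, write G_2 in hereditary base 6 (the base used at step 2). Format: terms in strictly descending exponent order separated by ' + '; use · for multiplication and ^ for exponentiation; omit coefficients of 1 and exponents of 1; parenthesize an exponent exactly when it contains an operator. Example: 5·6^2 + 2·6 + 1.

3·6 + 1

15 —HB4→ 3·4 + 3 —bump→ 3·5 + 3 = 18 —(−1)→ 17
17 —HB5→ 3·5 + 2 —bump→ 3·6 + 2 = 20 —(−1)→ 19
19 —HB6→ 3·6 + 1 —bump→ 3·7 + 1 = 22 —(−1)→ 21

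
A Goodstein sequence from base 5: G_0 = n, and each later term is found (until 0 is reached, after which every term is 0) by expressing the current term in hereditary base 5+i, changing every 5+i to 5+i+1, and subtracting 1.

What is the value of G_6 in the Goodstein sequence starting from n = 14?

G_0 = 14. HB_5(14) = 2·5 + 4. Bump = 16. G_1 = 15.
G_1 = 15. HB_6(15) = 2·6 + 3. Bump = 17. G_2 = 16.
G_2 = 16. HB_7(16) = 2·7 + 2. Bump = 18. G_3 = 17.
G_3 = 17. HB_8(17) = 2·8 + 1. Bump = 19. G_4 = 18.
G_4 = 18. HB_9(18) = 2·9. Bump = 20. G_5 = 19.
G_5 = 19. HB_10(19) = 10 + 9. Bump = 20. G_6 = 19.
G_6 = 19. HB_11(19) = 11 + 8. Bump = 20. G_7 = 19.

19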